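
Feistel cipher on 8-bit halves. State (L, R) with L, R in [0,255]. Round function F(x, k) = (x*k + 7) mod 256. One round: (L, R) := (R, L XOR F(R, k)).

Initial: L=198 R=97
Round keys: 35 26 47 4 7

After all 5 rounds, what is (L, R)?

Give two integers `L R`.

Answer: 69 47

Derivation:
Round 1 (k=35): L=97 R=140
Round 2 (k=26): L=140 R=94
Round 3 (k=47): L=94 R=197
Round 4 (k=4): L=197 R=69
Round 5 (k=7): L=69 R=47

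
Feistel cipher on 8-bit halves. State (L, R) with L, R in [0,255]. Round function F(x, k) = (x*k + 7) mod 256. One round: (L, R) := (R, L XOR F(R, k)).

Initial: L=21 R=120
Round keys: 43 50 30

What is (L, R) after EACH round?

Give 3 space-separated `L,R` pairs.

Answer: 120,58 58,35 35,27

Derivation:
Round 1 (k=43): L=120 R=58
Round 2 (k=50): L=58 R=35
Round 3 (k=30): L=35 R=27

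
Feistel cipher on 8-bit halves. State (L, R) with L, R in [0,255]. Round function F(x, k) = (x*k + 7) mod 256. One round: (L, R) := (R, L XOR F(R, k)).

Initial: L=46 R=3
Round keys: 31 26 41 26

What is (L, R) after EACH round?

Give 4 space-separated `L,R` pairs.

Round 1 (k=31): L=3 R=74
Round 2 (k=26): L=74 R=136
Round 3 (k=41): L=136 R=133
Round 4 (k=26): L=133 R=1

Answer: 3,74 74,136 136,133 133,1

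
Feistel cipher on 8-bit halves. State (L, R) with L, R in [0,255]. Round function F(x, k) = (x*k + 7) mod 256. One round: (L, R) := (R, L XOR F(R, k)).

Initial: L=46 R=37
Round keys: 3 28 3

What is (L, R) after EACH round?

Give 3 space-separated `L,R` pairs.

Round 1 (k=3): L=37 R=88
Round 2 (k=28): L=88 R=130
Round 3 (k=3): L=130 R=213

Answer: 37,88 88,130 130,213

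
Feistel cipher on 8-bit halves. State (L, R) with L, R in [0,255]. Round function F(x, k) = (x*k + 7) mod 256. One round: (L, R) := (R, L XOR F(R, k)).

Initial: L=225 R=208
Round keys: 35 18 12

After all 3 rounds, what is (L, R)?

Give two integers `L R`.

Round 1 (k=35): L=208 R=150
Round 2 (k=18): L=150 R=67
Round 3 (k=12): L=67 R=189

Answer: 67 189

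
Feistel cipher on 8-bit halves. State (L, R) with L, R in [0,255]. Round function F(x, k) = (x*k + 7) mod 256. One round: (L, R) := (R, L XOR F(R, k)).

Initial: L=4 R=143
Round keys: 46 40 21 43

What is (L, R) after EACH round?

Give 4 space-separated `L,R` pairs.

Round 1 (k=46): L=143 R=189
Round 2 (k=40): L=189 R=0
Round 3 (k=21): L=0 R=186
Round 4 (k=43): L=186 R=69

Answer: 143,189 189,0 0,186 186,69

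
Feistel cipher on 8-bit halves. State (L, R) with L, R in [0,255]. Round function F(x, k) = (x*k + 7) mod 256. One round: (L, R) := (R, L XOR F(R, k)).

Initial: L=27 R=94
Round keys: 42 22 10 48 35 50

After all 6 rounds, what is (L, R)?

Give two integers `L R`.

Round 1 (k=42): L=94 R=104
Round 2 (k=22): L=104 R=169
Round 3 (k=10): L=169 R=201
Round 4 (k=48): L=201 R=30
Round 5 (k=35): L=30 R=232
Round 6 (k=50): L=232 R=73

Answer: 232 73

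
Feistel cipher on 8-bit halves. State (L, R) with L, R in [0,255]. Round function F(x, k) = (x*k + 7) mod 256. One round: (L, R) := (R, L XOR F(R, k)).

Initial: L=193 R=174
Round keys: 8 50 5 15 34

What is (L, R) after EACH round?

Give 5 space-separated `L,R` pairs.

Round 1 (k=8): L=174 R=182
Round 2 (k=50): L=182 R=61
Round 3 (k=5): L=61 R=142
Round 4 (k=15): L=142 R=100
Round 5 (k=34): L=100 R=193

Answer: 174,182 182,61 61,142 142,100 100,193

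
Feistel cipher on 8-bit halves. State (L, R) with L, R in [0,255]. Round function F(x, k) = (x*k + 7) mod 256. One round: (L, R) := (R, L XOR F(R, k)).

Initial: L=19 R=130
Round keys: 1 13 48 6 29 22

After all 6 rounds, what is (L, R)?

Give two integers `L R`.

Round 1 (k=1): L=130 R=154
Round 2 (k=13): L=154 R=91
Round 3 (k=48): L=91 R=141
Round 4 (k=6): L=141 R=14
Round 5 (k=29): L=14 R=16
Round 6 (k=22): L=16 R=105

Answer: 16 105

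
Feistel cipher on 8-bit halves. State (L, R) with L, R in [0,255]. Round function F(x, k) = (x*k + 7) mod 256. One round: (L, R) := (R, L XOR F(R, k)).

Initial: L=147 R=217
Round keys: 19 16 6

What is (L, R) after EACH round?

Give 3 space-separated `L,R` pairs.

Round 1 (k=19): L=217 R=177
Round 2 (k=16): L=177 R=206
Round 3 (k=6): L=206 R=106

Answer: 217,177 177,206 206,106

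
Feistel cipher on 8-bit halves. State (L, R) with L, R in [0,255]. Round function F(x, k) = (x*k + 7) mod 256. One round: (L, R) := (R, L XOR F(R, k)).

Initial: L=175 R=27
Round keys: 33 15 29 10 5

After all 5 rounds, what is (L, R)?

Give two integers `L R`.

Answer: 240 142

Derivation:
Round 1 (k=33): L=27 R=45
Round 2 (k=15): L=45 R=177
Round 3 (k=29): L=177 R=57
Round 4 (k=10): L=57 R=240
Round 5 (k=5): L=240 R=142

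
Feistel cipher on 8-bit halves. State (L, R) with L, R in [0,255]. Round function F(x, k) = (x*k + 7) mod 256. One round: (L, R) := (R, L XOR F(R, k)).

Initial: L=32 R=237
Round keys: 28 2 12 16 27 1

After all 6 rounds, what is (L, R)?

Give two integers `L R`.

Answer: 16 16

Derivation:
Round 1 (k=28): L=237 R=211
Round 2 (k=2): L=211 R=64
Round 3 (k=12): L=64 R=212
Round 4 (k=16): L=212 R=7
Round 5 (k=27): L=7 R=16
Round 6 (k=1): L=16 R=16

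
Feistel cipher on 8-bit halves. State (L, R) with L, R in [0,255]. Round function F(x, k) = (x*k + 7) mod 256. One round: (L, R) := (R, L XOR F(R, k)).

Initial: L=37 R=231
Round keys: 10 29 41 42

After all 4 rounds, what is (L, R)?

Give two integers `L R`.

Round 1 (k=10): L=231 R=40
Round 2 (k=29): L=40 R=104
Round 3 (k=41): L=104 R=135
Round 4 (k=42): L=135 R=69

Answer: 135 69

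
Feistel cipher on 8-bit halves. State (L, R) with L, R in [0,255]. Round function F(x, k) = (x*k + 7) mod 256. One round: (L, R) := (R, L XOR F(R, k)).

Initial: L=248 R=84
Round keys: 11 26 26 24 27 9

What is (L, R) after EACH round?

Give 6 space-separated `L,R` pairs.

Round 1 (k=11): L=84 R=91
Round 2 (k=26): L=91 R=17
Round 3 (k=26): L=17 R=154
Round 4 (k=24): L=154 R=102
Round 5 (k=27): L=102 R=83
Round 6 (k=9): L=83 R=148

Answer: 84,91 91,17 17,154 154,102 102,83 83,148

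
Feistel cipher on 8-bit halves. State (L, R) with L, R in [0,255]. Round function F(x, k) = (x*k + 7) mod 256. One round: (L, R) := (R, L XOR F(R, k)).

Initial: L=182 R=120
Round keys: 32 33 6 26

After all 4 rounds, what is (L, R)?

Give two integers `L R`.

Answer: 118 163

Derivation:
Round 1 (k=32): L=120 R=177
Round 2 (k=33): L=177 R=160
Round 3 (k=6): L=160 R=118
Round 4 (k=26): L=118 R=163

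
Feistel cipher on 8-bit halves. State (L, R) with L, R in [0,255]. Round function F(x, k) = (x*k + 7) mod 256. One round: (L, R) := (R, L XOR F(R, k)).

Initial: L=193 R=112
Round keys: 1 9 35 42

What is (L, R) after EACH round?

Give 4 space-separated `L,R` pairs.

Round 1 (k=1): L=112 R=182
Round 2 (k=9): L=182 R=29
Round 3 (k=35): L=29 R=72
Round 4 (k=42): L=72 R=202

Answer: 112,182 182,29 29,72 72,202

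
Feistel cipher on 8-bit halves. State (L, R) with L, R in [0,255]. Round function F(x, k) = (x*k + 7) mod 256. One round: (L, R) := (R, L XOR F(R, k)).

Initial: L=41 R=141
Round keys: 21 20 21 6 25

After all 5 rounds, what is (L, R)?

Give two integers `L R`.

Answer: 137 204

Derivation:
Round 1 (k=21): L=141 R=177
Round 2 (k=20): L=177 R=86
Round 3 (k=21): L=86 R=164
Round 4 (k=6): L=164 R=137
Round 5 (k=25): L=137 R=204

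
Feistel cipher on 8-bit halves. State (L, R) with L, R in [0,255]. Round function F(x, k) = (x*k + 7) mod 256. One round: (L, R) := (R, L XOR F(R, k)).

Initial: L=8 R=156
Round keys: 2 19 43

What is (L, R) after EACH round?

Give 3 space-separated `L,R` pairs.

Answer: 156,55 55,128 128,176

Derivation:
Round 1 (k=2): L=156 R=55
Round 2 (k=19): L=55 R=128
Round 3 (k=43): L=128 R=176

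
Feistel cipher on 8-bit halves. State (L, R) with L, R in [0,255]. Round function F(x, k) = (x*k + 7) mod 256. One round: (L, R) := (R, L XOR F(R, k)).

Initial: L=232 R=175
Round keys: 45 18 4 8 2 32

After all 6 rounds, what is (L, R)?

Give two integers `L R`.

Round 1 (k=45): L=175 R=34
Round 2 (k=18): L=34 R=196
Round 3 (k=4): L=196 R=53
Round 4 (k=8): L=53 R=107
Round 5 (k=2): L=107 R=232
Round 6 (k=32): L=232 R=108

Answer: 232 108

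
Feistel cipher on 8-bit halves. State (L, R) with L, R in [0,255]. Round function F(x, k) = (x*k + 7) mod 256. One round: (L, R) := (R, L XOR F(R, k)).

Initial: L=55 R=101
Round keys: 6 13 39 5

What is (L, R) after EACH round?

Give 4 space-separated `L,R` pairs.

Round 1 (k=6): L=101 R=82
Round 2 (k=13): L=82 R=84
Round 3 (k=39): L=84 R=129
Round 4 (k=5): L=129 R=216

Answer: 101,82 82,84 84,129 129,216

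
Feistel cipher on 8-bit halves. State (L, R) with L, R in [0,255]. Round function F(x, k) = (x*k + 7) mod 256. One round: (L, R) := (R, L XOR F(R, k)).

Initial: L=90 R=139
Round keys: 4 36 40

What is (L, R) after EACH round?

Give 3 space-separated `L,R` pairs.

Answer: 139,105 105,64 64,110

Derivation:
Round 1 (k=4): L=139 R=105
Round 2 (k=36): L=105 R=64
Round 3 (k=40): L=64 R=110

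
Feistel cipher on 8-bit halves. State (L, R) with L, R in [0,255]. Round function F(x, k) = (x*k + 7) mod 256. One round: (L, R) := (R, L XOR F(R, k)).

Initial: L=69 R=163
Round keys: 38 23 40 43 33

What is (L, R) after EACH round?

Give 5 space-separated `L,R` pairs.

Answer: 163,124 124,136 136,59 59,120 120,68

Derivation:
Round 1 (k=38): L=163 R=124
Round 2 (k=23): L=124 R=136
Round 3 (k=40): L=136 R=59
Round 4 (k=43): L=59 R=120
Round 5 (k=33): L=120 R=68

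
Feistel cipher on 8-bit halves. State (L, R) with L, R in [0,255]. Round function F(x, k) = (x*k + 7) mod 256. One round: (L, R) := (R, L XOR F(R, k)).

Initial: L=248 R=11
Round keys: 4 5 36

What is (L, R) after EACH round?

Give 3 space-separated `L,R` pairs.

Answer: 11,203 203,245 245,176

Derivation:
Round 1 (k=4): L=11 R=203
Round 2 (k=5): L=203 R=245
Round 3 (k=36): L=245 R=176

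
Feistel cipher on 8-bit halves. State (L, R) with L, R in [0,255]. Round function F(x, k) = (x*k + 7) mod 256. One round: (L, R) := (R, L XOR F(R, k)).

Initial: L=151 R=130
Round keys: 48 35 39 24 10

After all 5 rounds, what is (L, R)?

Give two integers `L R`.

Answer: 162 81

Derivation:
Round 1 (k=48): L=130 R=240
Round 2 (k=35): L=240 R=85
Round 3 (k=39): L=85 R=10
Round 4 (k=24): L=10 R=162
Round 5 (k=10): L=162 R=81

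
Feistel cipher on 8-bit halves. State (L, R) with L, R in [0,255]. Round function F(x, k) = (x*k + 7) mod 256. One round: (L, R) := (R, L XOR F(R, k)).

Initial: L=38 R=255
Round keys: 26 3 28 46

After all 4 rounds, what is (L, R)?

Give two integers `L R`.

Round 1 (k=26): L=255 R=203
Round 2 (k=3): L=203 R=151
Round 3 (k=28): L=151 R=64
Round 4 (k=46): L=64 R=16

Answer: 64 16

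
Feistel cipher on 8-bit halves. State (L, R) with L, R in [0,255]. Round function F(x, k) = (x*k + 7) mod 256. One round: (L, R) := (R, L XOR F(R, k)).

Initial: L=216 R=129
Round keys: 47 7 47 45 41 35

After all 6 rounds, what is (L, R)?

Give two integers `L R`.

Answer: 98 97

Derivation:
Round 1 (k=47): L=129 R=110
Round 2 (k=7): L=110 R=136
Round 3 (k=47): L=136 R=145
Round 4 (k=45): L=145 R=12
Round 5 (k=41): L=12 R=98
Round 6 (k=35): L=98 R=97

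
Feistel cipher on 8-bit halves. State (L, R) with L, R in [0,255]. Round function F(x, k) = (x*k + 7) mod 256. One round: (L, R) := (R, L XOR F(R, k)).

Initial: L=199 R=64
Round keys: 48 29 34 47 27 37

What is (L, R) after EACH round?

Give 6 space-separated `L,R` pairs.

Round 1 (k=48): L=64 R=192
Round 2 (k=29): L=192 R=135
Round 3 (k=34): L=135 R=53
Round 4 (k=47): L=53 R=69
Round 5 (k=27): L=69 R=123
Round 6 (k=37): L=123 R=139

Answer: 64,192 192,135 135,53 53,69 69,123 123,139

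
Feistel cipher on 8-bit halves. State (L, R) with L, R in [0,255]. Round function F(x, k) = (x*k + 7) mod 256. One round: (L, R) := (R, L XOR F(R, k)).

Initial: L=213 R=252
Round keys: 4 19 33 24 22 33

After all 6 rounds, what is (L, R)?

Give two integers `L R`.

Answer: 49 94

Derivation:
Round 1 (k=4): L=252 R=34
Round 2 (k=19): L=34 R=113
Round 3 (k=33): L=113 R=186
Round 4 (k=24): L=186 R=6
Round 5 (k=22): L=6 R=49
Round 6 (k=33): L=49 R=94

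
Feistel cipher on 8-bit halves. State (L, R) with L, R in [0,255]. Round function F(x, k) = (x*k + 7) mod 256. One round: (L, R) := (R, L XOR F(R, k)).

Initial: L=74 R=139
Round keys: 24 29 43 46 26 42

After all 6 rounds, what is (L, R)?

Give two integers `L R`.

Answer: 14 253

Derivation:
Round 1 (k=24): L=139 R=69
Round 2 (k=29): L=69 R=83
Round 3 (k=43): L=83 R=189
Round 4 (k=46): L=189 R=174
Round 5 (k=26): L=174 R=14
Round 6 (k=42): L=14 R=253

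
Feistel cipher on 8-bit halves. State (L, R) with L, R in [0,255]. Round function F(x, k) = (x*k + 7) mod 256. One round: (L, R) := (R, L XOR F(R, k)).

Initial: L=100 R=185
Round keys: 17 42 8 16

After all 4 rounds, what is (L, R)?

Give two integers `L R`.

Round 1 (k=17): L=185 R=52
Round 2 (k=42): L=52 R=54
Round 3 (k=8): L=54 R=131
Round 4 (k=16): L=131 R=1

Answer: 131 1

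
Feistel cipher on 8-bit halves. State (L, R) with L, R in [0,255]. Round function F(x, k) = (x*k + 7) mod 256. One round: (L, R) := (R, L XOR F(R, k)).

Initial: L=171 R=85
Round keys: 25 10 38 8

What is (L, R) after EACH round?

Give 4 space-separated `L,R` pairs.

Round 1 (k=25): L=85 R=255
Round 2 (k=10): L=255 R=168
Round 3 (k=38): L=168 R=8
Round 4 (k=8): L=8 R=239

Answer: 85,255 255,168 168,8 8,239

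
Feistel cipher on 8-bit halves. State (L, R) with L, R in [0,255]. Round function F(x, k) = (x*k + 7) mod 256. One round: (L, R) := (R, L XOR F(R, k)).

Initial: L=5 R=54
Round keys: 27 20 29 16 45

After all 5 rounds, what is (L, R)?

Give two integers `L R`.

Round 1 (k=27): L=54 R=188
Round 2 (k=20): L=188 R=129
Round 3 (k=29): L=129 R=24
Round 4 (k=16): L=24 R=6
Round 5 (k=45): L=6 R=13

Answer: 6 13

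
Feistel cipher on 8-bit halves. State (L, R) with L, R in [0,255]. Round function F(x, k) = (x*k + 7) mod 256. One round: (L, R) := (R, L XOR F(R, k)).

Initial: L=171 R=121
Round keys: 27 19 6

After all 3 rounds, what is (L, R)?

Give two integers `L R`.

Answer: 67 248

Derivation:
Round 1 (k=27): L=121 R=97
Round 2 (k=19): L=97 R=67
Round 3 (k=6): L=67 R=248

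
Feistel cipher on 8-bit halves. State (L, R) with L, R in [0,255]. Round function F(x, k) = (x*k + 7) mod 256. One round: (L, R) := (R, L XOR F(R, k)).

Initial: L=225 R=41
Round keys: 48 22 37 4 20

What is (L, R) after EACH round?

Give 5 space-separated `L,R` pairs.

Round 1 (k=48): L=41 R=86
Round 2 (k=22): L=86 R=66
Round 3 (k=37): L=66 R=199
Round 4 (k=4): L=199 R=97
Round 5 (k=20): L=97 R=92

Answer: 41,86 86,66 66,199 199,97 97,92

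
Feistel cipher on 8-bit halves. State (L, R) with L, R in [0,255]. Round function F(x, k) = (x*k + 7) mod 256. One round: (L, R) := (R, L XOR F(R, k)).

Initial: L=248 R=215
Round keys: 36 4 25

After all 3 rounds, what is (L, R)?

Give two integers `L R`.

Answer: 36 48

Derivation:
Round 1 (k=36): L=215 R=187
Round 2 (k=4): L=187 R=36
Round 3 (k=25): L=36 R=48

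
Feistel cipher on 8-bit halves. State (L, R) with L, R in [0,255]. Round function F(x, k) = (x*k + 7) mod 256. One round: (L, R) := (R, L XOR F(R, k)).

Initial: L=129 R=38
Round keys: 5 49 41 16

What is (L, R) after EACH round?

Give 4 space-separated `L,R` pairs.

Answer: 38,68 68,45 45,120 120,170

Derivation:
Round 1 (k=5): L=38 R=68
Round 2 (k=49): L=68 R=45
Round 3 (k=41): L=45 R=120
Round 4 (k=16): L=120 R=170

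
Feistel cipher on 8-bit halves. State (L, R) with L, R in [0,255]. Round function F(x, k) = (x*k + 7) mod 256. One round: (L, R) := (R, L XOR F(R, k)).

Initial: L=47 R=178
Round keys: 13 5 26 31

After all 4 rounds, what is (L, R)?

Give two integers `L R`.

Round 1 (k=13): L=178 R=62
Round 2 (k=5): L=62 R=143
Round 3 (k=26): L=143 R=179
Round 4 (k=31): L=179 R=59

Answer: 179 59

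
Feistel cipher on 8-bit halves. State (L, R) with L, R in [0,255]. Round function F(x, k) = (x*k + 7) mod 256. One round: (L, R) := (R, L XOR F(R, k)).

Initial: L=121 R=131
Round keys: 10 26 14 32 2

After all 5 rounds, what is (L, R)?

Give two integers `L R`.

Answer: 187 46

Derivation:
Round 1 (k=10): L=131 R=92
Round 2 (k=26): L=92 R=220
Round 3 (k=14): L=220 R=83
Round 4 (k=32): L=83 R=187
Round 5 (k=2): L=187 R=46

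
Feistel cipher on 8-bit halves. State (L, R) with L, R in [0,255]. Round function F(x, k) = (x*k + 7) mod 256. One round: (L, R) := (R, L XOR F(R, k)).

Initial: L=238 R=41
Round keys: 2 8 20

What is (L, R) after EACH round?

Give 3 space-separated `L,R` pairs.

Round 1 (k=2): L=41 R=183
Round 2 (k=8): L=183 R=150
Round 3 (k=20): L=150 R=8

Answer: 41,183 183,150 150,8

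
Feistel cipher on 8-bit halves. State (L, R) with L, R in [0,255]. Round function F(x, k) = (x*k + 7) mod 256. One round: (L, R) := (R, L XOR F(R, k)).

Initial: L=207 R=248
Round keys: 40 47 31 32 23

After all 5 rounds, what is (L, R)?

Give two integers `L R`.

Round 1 (k=40): L=248 R=8
Round 2 (k=47): L=8 R=135
Round 3 (k=31): L=135 R=104
Round 4 (k=32): L=104 R=128
Round 5 (k=23): L=128 R=239

Answer: 128 239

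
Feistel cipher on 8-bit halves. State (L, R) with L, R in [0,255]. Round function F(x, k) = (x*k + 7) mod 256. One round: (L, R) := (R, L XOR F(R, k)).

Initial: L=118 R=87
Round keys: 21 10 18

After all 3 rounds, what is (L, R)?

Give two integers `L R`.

Answer: 200 75

Derivation:
Round 1 (k=21): L=87 R=92
Round 2 (k=10): L=92 R=200
Round 3 (k=18): L=200 R=75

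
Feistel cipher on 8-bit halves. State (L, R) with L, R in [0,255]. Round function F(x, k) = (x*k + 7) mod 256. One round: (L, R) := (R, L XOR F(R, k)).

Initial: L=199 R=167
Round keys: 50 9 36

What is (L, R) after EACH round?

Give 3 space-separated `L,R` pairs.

Round 1 (k=50): L=167 R=98
Round 2 (k=9): L=98 R=222
Round 3 (k=36): L=222 R=93

Answer: 167,98 98,222 222,93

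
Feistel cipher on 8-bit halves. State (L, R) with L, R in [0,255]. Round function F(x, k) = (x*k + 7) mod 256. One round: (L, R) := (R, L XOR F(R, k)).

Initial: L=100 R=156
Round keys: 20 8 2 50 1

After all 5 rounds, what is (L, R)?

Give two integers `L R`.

Round 1 (k=20): L=156 R=83
Round 2 (k=8): L=83 R=3
Round 3 (k=2): L=3 R=94
Round 4 (k=50): L=94 R=96
Round 5 (k=1): L=96 R=57

Answer: 96 57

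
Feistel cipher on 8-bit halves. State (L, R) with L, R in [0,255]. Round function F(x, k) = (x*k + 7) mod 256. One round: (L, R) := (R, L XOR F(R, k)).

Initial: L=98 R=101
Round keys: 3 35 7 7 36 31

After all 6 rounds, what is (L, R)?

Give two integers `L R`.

Round 1 (k=3): L=101 R=84
Round 2 (k=35): L=84 R=230
Round 3 (k=7): L=230 R=5
Round 4 (k=7): L=5 R=204
Round 5 (k=36): L=204 R=178
Round 6 (k=31): L=178 R=89

Answer: 178 89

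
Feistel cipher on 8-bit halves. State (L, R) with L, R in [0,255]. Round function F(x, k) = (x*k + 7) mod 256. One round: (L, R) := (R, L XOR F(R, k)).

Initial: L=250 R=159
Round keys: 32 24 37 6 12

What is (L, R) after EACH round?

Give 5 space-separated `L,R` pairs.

Round 1 (k=32): L=159 R=29
Round 2 (k=24): L=29 R=32
Round 3 (k=37): L=32 R=186
Round 4 (k=6): L=186 R=67
Round 5 (k=12): L=67 R=145

Answer: 159,29 29,32 32,186 186,67 67,145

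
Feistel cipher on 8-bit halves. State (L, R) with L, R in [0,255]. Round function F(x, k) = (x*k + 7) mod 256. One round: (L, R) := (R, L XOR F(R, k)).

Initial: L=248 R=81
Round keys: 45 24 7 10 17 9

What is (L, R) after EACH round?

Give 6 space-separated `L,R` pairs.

Answer: 81,188 188,246 246,125 125,31 31,107 107,213

Derivation:
Round 1 (k=45): L=81 R=188
Round 2 (k=24): L=188 R=246
Round 3 (k=7): L=246 R=125
Round 4 (k=10): L=125 R=31
Round 5 (k=17): L=31 R=107
Round 6 (k=9): L=107 R=213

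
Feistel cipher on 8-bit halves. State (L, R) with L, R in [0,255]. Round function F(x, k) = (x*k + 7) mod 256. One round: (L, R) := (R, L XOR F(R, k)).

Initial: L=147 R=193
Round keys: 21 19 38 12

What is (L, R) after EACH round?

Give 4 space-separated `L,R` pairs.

Round 1 (k=21): L=193 R=79
Round 2 (k=19): L=79 R=37
Round 3 (k=38): L=37 R=202
Round 4 (k=12): L=202 R=90

Answer: 193,79 79,37 37,202 202,90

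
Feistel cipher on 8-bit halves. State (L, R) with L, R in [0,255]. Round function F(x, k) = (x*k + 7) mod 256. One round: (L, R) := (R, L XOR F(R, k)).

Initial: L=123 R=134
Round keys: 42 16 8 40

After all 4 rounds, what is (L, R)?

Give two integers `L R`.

Round 1 (k=42): L=134 R=120
Round 2 (k=16): L=120 R=1
Round 3 (k=8): L=1 R=119
Round 4 (k=40): L=119 R=158

Answer: 119 158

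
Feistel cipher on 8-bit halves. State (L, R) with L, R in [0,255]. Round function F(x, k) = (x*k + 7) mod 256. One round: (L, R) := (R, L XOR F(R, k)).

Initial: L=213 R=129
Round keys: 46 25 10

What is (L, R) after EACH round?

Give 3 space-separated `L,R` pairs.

Round 1 (k=46): L=129 R=224
Round 2 (k=25): L=224 R=102
Round 3 (k=10): L=102 R=227

Answer: 129,224 224,102 102,227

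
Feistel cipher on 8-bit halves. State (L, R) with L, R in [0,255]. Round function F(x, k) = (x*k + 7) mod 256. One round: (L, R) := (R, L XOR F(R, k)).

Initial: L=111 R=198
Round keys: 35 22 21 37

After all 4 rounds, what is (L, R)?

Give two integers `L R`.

Round 1 (k=35): L=198 R=118
Round 2 (k=22): L=118 R=237
Round 3 (k=21): L=237 R=14
Round 4 (k=37): L=14 R=224

Answer: 14 224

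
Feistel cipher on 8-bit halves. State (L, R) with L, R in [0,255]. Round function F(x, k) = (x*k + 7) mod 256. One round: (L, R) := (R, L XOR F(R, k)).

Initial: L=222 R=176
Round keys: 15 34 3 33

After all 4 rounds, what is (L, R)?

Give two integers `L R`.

Answer: 43 27

Derivation:
Round 1 (k=15): L=176 R=137
Round 2 (k=34): L=137 R=137
Round 3 (k=3): L=137 R=43
Round 4 (k=33): L=43 R=27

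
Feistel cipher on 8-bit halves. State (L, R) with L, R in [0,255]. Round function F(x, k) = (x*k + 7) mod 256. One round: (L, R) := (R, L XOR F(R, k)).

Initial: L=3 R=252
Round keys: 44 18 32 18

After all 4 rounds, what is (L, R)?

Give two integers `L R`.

Answer: 51 142

Derivation:
Round 1 (k=44): L=252 R=84
Round 2 (k=18): L=84 R=19
Round 3 (k=32): L=19 R=51
Round 4 (k=18): L=51 R=142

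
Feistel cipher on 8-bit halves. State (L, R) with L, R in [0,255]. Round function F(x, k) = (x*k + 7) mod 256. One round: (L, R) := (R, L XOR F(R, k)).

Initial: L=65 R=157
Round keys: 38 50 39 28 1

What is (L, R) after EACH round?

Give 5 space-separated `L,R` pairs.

Round 1 (k=38): L=157 R=20
Round 2 (k=50): L=20 R=114
Round 3 (k=39): L=114 R=113
Round 4 (k=28): L=113 R=17
Round 5 (k=1): L=17 R=105

Answer: 157,20 20,114 114,113 113,17 17,105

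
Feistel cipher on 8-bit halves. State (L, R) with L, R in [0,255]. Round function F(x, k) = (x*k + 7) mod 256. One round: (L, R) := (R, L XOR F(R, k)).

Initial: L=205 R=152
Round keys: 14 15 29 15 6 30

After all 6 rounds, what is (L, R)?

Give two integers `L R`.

Round 1 (k=14): L=152 R=154
Round 2 (k=15): L=154 R=149
Round 3 (k=29): L=149 R=114
Round 4 (k=15): L=114 R=32
Round 5 (k=6): L=32 R=181
Round 6 (k=30): L=181 R=29

Answer: 181 29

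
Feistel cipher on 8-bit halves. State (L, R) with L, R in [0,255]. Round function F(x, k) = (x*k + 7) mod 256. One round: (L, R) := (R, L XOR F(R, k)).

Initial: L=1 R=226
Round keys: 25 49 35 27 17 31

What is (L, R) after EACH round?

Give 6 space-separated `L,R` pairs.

Round 1 (k=25): L=226 R=24
Round 2 (k=49): L=24 R=125
Round 3 (k=35): L=125 R=6
Round 4 (k=27): L=6 R=212
Round 5 (k=17): L=212 R=29
Round 6 (k=31): L=29 R=94

Answer: 226,24 24,125 125,6 6,212 212,29 29,94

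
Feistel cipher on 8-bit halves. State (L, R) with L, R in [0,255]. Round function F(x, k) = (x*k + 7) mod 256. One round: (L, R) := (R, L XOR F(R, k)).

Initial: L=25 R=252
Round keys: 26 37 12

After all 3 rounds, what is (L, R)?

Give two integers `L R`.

Answer: 153 181

Derivation:
Round 1 (k=26): L=252 R=134
Round 2 (k=37): L=134 R=153
Round 3 (k=12): L=153 R=181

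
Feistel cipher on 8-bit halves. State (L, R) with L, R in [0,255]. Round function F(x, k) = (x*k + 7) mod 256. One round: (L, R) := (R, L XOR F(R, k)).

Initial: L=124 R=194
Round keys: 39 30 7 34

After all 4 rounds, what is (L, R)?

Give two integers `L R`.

Answer: 193 62

Derivation:
Round 1 (k=39): L=194 R=233
Round 2 (k=30): L=233 R=151
Round 3 (k=7): L=151 R=193
Round 4 (k=34): L=193 R=62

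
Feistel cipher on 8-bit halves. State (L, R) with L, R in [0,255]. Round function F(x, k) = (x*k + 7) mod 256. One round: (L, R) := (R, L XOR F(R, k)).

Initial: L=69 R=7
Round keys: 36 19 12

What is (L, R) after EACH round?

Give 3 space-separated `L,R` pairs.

Answer: 7,70 70,62 62,169

Derivation:
Round 1 (k=36): L=7 R=70
Round 2 (k=19): L=70 R=62
Round 3 (k=12): L=62 R=169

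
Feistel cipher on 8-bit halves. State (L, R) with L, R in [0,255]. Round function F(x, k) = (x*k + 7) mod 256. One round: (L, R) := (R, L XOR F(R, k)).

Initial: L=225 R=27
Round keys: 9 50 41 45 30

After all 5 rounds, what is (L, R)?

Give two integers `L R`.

Answer: 243 87

Derivation:
Round 1 (k=9): L=27 R=27
Round 2 (k=50): L=27 R=86
Round 3 (k=41): L=86 R=214
Round 4 (k=45): L=214 R=243
Round 5 (k=30): L=243 R=87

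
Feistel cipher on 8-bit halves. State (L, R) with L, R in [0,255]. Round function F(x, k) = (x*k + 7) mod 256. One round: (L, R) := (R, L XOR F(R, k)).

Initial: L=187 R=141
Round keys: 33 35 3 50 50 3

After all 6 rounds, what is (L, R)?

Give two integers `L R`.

Round 1 (k=33): L=141 R=143
Round 2 (k=35): L=143 R=25
Round 3 (k=3): L=25 R=221
Round 4 (k=50): L=221 R=40
Round 5 (k=50): L=40 R=10
Round 6 (k=3): L=10 R=13

Answer: 10 13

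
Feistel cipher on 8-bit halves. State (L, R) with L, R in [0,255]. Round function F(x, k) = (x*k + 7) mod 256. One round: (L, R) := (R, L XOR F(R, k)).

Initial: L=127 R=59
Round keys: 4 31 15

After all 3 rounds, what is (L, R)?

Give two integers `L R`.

Answer: 192 203

Derivation:
Round 1 (k=4): L=59 R=140
Round 2 (k=31): L=140 R=192
Round 3 (k=15): L=192 R=203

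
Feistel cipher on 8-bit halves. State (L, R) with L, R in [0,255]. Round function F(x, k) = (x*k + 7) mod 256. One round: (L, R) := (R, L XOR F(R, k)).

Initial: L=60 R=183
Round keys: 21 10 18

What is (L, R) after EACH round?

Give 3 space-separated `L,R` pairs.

Answer: 183,54 54,148 148,89

Derivation:
Round 1 (k=21): L=183 R=54
Round 2 (k=10): L=54 R=148
Round 3 (k=18): L=148 R=89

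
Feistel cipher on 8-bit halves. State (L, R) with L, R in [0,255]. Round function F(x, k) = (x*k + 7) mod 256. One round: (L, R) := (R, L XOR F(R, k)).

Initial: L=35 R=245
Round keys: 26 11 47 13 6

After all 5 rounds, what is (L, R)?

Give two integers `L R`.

Answer: 240 170

Derivation:
Round 1 (k=26): L=245 R=202
Round 2 (k=11): L=202 R=64
Round 3 (k=47): L=64 R=13
Round 4 (k=13): L=13 R=240
Round 5 (k=6): L=240 R=170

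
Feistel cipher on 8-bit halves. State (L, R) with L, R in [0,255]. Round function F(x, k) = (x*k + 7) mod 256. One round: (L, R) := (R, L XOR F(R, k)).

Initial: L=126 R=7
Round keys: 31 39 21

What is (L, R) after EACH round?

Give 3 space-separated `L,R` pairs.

Round 1 (k=31): L=7 R=158
Round 2 (k=39): L=158 R=30
Round 3 (k=21): L=30 R=227

Answer: 7,158 158,30 30,227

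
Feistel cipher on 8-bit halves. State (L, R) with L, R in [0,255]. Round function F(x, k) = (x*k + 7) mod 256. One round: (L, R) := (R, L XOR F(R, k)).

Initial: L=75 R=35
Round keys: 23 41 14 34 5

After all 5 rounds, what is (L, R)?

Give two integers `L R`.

Answer: 190 215

Derivation:
Round 1 (k=23): L=35 R=103
Round 2 (k=41): L=103 R=165
Round 3 (k=14): L=165 R=106
Round 4 (k=34): L=106 R=190
Round 5 (k=5): L=190 R=215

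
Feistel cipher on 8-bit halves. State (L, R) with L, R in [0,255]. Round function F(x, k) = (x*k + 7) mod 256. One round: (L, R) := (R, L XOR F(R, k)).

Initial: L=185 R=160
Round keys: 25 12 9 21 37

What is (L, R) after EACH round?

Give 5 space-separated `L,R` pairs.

Round 1 (k=25): L=160 R=30
Round 2 (k=12): L=30 R=207
Round 3 (k=9): L=207 R=80
Round 4 (k=21): L=80 R=88
Round 5 (k=37): L=88 R=239

Answer: 160,30 30,207 207,80 80,88 88,239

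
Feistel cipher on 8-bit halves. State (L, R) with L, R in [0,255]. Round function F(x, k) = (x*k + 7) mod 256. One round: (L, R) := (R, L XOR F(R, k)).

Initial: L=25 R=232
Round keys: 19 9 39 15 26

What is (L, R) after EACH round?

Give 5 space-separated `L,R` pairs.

Answer: 232,38 38,181 181,188 188,190 190,239

Derivation:
Round 1 (k=19): L=232 R=38
Round 2 (k=9): L=38 R=181
Round 3 (k=39): L=181 R=188
Round 4 (k=15): L=188 R=190
Round 5 (k=26): L=190 R=239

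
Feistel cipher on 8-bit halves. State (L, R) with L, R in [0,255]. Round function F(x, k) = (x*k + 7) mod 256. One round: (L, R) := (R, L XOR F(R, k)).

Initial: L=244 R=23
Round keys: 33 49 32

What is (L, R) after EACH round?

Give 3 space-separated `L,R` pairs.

Answer: 23,10 10,230 230,205

Derivation:
Round 1 (k=33): L=23 R=10
Round 2 (k=49): L=10 R=230
Round 3 (k=32): L=230 R=205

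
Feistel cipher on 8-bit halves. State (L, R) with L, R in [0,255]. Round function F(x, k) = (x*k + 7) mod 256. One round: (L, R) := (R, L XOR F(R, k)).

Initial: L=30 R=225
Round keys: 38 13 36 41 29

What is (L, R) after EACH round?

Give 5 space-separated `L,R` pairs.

Answer: 225,115 115,63 63,144 144,40 40,31

Derivation:
Round 1 (k=38): L=225 R=115
Round 2 (k=13): L=115 R=63
Round 3 (k=36): L=63 R=144
Round 4 (k=41): L=144 R=40
Round 5 (k=29): L=40 R=31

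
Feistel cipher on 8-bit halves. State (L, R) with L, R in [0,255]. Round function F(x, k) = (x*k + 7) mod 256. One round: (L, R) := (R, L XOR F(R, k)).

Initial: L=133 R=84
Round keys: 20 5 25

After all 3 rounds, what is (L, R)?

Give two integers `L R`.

Answer: 53 38

Derivation:
Round 1 (k=20): L=84 R=18
Round 2 (k=5): L=18 R=53
Round 3 (k=25): L=53 R=38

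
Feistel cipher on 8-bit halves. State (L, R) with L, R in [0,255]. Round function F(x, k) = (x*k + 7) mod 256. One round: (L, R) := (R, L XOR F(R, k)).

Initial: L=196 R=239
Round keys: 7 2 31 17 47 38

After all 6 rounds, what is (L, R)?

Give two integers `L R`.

Round 1 (k=7): L=239 R=84
Round 2 (k=2): L=84 R=64
Round 3 (k=31): L=64 R=147
Round 4 (k=17): L=147 R=138
Round 5 (k=47): L=138 R=206
Round 6 (k=38): L=206 R=17

Answer: 206 17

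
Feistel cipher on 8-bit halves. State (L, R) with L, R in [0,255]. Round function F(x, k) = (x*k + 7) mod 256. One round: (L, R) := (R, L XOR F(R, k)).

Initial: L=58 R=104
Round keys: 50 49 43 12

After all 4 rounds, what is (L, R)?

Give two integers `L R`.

Round 1 (k=50): L=104 R=109
Round 2 (k=49): L=109 R=140
Round 3 (k=43): L=140 R=230
Round 4 (k=12): L=230 R=67

Answer: 230 67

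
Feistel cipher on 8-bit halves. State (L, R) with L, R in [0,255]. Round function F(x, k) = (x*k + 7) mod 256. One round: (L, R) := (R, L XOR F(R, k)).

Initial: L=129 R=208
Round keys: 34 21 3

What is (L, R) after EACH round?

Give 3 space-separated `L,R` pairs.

Round 1 (k=34): L=208 R=38
Round 2 (k=21): L=38 R=245
Round 3 (k=3): L=245 R=192

Answer: 208,38 38,245 245,192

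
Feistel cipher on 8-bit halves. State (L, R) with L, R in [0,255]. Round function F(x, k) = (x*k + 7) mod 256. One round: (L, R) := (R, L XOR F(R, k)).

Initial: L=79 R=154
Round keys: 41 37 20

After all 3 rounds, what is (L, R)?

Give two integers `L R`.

Round 1 (k=41): L=154 R=254
Round 2 (k=37): L=254 R=39
Round 3 (k=20): L=39 R=237

Answer: 39 237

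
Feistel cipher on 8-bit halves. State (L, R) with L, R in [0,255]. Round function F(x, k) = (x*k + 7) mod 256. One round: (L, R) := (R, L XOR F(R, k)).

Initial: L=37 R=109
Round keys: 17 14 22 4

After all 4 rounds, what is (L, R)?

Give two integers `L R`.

Round 1 (k=17): L=109 R=97
Round 2 (k=14): L=97 R=56
Round 3 (k=22): L=56 R=182
Round 4 (k=4): L=182 R=231

Answer: 182 231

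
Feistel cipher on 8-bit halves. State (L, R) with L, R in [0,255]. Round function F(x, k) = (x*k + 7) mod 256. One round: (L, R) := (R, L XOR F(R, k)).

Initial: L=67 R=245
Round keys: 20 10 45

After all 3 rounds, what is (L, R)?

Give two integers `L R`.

Answer: 226 169

Derivation:
Round 1 (k=20): L=245 R=104
Round 2 (k=10): L=104 R=226
Round 3 (k=45): L=226 R=169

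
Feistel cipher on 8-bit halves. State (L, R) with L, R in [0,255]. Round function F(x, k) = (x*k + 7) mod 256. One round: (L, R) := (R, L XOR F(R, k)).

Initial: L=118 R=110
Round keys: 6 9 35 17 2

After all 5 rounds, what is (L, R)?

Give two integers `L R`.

Round 1 (k=6): L=110 R=237
Round 2 (k=9): L=237 R=50
Round 3 (k=35): L=50 R=48
Round 4 (k=17): L=48 R=5
Round 5 (k=2): L=5 R=33

Answer: 5 33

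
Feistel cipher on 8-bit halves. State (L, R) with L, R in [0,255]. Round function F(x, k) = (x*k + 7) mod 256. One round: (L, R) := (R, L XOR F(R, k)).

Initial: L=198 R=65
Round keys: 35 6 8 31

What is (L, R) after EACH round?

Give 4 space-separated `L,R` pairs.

Answer: 65,44 44,78 78,91 91,66

Derivation:
Round 1 (k=35): L=65 R=44
Round 2 (k=6): L=44 R=78
Round 3 (k=8): L=78 R=91
Round 4 (k=31): L=91 R=66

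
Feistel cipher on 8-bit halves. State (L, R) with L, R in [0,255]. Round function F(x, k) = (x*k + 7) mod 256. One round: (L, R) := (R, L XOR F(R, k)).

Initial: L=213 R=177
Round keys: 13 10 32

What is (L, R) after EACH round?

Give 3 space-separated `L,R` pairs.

Answer: 177,209 209,128 128,214

Derivation:
Round 1 (k=13): L=177 R=209
Round 2 (k=10): L=209 R=128
Round 3 (k=32): L=128 R=214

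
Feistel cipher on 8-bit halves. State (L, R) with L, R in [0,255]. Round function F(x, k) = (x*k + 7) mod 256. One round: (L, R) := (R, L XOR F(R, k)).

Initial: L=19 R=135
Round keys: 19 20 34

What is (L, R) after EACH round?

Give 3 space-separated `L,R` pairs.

Round 1 (k=19): L=135 R=31
Round 2 (k=20): L=31 R=244
Round 3 (k=34): L=244 R=112

Answer: 135,31 31,244 244,112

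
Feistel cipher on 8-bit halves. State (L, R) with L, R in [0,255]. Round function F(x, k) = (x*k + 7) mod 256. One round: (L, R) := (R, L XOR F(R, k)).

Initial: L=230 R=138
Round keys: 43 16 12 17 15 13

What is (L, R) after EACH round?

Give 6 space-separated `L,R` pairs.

Round 1 (k=43): L=138 R=211
Round 2 (k=16): L=211 R=189
Round 3 (k=12): L=189 R=48
Round 4 (k=17): L=48 R=138
Round 5 (k=15): L=138 R=45
Round 6 (k=13): L=45 R=218

Answer: 138,211 211,189 189,48 48,138 138,45 45,218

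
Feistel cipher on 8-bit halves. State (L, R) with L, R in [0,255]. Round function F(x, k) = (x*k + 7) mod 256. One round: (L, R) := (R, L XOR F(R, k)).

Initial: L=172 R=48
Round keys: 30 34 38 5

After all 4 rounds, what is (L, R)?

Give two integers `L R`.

Round 1 (k=30): L=48 R=11
Round 2 (k=34): L=11 R=77
Round 3 (k=38): L=77 R=126
Round 4 (k=5): L=126 R=48

Answer: 126 48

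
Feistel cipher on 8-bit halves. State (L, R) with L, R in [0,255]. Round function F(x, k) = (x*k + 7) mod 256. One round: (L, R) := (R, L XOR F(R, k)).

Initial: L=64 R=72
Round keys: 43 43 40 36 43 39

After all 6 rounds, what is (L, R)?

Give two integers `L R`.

Answer: 128 212

Derivation:
Round 1 (k=43): L=72 R=95
Round 2 (k=43): L=95 R=180
Round 3 (k=40): L=180 R=120
Round 4 (k=36): L=120 R=83
Round 5 (k=43): L=83 R=128
Round 6 (k=39): L=128 R=212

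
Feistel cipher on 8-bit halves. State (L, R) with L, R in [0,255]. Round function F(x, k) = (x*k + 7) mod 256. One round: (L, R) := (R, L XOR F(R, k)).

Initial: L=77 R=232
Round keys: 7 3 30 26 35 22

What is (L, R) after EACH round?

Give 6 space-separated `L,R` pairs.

Answer: 232,18 18,213 213,239 239,152 152,32 32,95

Derivation:
Round 1 (k=7): L=232 R=18
Round 2 (k=3): L=18 R=213
Round 3 (k=30): L=213 R=239
Round 4 (k=26): L=239 R=152
Round 5 (k=35): L=152 R=32
Round 6 (k=22): L=32 R=95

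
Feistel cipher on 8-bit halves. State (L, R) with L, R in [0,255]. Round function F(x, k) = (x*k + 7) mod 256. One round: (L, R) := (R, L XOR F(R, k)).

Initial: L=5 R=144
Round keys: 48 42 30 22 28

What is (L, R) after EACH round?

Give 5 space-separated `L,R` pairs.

Answer: 144,2 2,203 203,211 211,226 226,108

Derivation:
Round 1 (k=48): L=144 R=2
Round 2 (k=42): L=2 R=203
Round 3 (k=30): L=203 R=211
Round 4 (k=22): L=211 R=226
Round 5 (k=28): L=226 R=108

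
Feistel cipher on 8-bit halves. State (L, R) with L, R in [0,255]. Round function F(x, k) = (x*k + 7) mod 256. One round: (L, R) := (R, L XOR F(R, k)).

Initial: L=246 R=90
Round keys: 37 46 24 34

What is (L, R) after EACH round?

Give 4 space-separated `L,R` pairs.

Answer: 90,255 255,131 131,176 176,228

Derivation:
Round 1 (k=37): L=90 R=255
Round 2 (k=46): L=255 R=131
Round 3 (k=24): L=131 R=176
Round 4 (k=34): L=176 R=228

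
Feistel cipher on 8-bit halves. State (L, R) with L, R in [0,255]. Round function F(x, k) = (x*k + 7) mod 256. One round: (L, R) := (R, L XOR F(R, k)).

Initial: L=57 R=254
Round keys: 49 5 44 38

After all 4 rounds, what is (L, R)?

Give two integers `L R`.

Round 1 (k=49): L=254 R=156
Round 2 (k=5): L=156 R=237
Round 3 (k=44): L=237 R=95
Round 4 (k=38): L=95 R=204

Answer: 95 204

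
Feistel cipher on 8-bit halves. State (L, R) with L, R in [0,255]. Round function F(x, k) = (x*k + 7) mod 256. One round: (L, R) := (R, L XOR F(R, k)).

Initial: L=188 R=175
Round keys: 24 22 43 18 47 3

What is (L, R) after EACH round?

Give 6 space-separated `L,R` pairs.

Answer: 175,211 211,134 134,90 90,221 221,192 192,154

Derivation:
Round 1 (k=24): L=175 R=211
Round 2 (k=22): L=211 R=134
Round 3 (k=43): L=134 R=90
Round 4 (k=18): L=90 R=221
Round 5 (k=47): L=221 R=192
Round 6 (k=3): L=192 R=154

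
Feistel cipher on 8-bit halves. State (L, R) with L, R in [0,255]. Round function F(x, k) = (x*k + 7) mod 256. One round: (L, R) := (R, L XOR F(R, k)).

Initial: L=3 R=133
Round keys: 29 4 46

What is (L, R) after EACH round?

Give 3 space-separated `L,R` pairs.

Round 1 (k=29): L=133 R=27
Round 2 (k=4): L=27 R=246
Round 3 (k=46): L=246 R=32

Answer: 133,27 27,246 246,32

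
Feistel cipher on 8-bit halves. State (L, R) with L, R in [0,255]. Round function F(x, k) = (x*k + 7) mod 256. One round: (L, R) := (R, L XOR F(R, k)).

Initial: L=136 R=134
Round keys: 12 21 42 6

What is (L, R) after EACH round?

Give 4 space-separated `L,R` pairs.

Round 1 (k=12): L=134 R=199
Round 2 (k=21): L=199 R=220
Round 3 (k=42): L=220 R=216
Round 4 (k=6): L=216 R=203

Answer: 134,199 199,220 220,216 216,203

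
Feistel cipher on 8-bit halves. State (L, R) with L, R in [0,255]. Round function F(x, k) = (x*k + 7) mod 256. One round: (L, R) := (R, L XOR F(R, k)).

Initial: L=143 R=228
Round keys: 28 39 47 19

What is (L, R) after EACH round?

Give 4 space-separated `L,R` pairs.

Answer: 228,120 120,171 171,20 20,40

Derivation:
Round 1 (k=28): L=228 R=120
Round 2 (k=39): L=120 R=171
Round 3 (k=47): L=171 R=20
Round 4 (k=19): L=20 R=40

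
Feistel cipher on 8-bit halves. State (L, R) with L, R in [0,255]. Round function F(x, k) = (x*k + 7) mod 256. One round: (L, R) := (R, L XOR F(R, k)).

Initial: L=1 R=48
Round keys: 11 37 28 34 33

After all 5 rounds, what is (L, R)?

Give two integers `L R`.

Answer: 180 190

Derivation:
Round 1 (k=11): L=48 R=22
Round 2 (k=37): L=22 R=5
Round 3 (k=28): L=5 R=133
Round 4 (k=34): L=133 R=180
Round 5 (k=33): L=180 R=190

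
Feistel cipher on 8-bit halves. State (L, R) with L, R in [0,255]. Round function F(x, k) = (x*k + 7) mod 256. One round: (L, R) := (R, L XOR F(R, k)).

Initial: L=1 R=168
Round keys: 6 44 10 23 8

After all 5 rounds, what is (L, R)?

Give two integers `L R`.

Answer: 115 100

Derivation:
Round 1 (k=6): L=168 R=246
Round 2 (k=44): L=246 R=231
Round 3 (k=10): L=231 R=251
Round 4 (k=23): L=251 R=115
Round 5 (k=8): L=115 R=100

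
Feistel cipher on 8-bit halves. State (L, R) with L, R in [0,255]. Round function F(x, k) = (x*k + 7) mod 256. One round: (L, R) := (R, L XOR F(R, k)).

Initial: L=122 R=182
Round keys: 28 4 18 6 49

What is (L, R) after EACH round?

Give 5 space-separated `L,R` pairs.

Answer: 182,149 149,237 237,36 36,50 50,189

Derivation:
Round 1 (k=28): L=182 R=149
Round 2 (k=4): L=149 R=237
Round 3 (k=18): L=237 R=36
Round 4 (k=6): L=36 R=50
Round 5 (k=49): L=50 R=189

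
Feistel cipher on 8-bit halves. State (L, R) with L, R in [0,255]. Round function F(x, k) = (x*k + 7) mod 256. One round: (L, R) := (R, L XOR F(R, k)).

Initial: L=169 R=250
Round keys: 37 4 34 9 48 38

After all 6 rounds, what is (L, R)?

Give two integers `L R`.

Round 1 (k=37): L=250 R=128
Round 2 (k=4): L=128 R=253
Round 3 (k=34): L=253 R=33
Round 4 (k=9): L=33 R=205
Round 5 (k=48): L=205 R=86
Round 6 (k=38): L=86 R=6

Answer: 86 6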